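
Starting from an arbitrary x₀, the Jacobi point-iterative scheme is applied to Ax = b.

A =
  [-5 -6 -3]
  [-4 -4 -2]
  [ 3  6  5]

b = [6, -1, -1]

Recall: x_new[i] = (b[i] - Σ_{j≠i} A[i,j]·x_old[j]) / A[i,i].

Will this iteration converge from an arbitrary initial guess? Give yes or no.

Split A = D + L + U, D = diag(-5, -4, 5).
T_J = -D⁻¹(L+U): T[1,2] = -(-2)/(-4) = -0.5000; T[1,1] = 0.
  T[0,:] = [+0.0000  -1.2000  -0.6000]
  T[1,:] = [-1.0000  +0.0000  -0.5000]
  T[2,:] = [-0.6000  -1.2000  +0.0000]
|roots of det(T-λI)|: 1.6748, 1.0748, 0.6000.
ρ(T) = max|λ| = 1.6748; 1.6748 > 1 ⇒ diverges.

no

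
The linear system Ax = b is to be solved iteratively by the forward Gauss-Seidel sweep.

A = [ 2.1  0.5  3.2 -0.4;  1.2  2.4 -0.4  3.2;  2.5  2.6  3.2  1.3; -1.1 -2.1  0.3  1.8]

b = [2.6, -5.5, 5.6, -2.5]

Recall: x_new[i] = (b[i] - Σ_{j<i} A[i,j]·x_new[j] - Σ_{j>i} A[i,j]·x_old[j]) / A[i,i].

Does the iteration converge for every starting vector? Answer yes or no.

Let D = diag(2.1, 2.4, 3.2, 1.8); L, U the strict triangles.
Gauss-Seidel: T = -(D+L)⁻¹U, row 0 first, T[0,1] = -(0.5)/(2.1) = -0.2381; later rows by forward substitution.
  T[0,:] = [+0.0000 -0.2381 -1.5238 +0.1905]
  T[1,:] = [+0.0000 +0.1190 +0.9286 -1.4286]
  T[2,:] = [+0.0000 +0.0893 +0.4360 +0.6057]
  T[3,:] = [+0.0000 -0.0215 +0.0794 -1.6512]
|eigenvalues of T|: 1.6974, 0.6107, 0.0095, 0.0000.
ρ = 1.6974; 1.6974 > 1, so it fails to converge.

no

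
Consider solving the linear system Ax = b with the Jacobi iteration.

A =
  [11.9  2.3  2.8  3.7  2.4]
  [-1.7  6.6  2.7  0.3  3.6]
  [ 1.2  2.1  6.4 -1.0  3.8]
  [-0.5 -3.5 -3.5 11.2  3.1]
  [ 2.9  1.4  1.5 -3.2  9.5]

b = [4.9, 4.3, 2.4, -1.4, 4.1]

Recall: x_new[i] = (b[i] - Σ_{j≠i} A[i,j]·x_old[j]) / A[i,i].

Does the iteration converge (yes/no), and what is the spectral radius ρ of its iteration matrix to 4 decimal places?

yes, ρ = 0.8263

Write A = D+L+U with D = diag(11.9, 6.6, 6.4, 11.2, 9.5).
T_J = -D⁻¹(L+U): T[3,2] = -(-3.5)/(11.2) = +0.3125; T[3,3] = 0.
  T[0,:] = [+0.0000  -0.1933  -0.2353  -0.3109  -0.2017]
  T[1,:] = [+0.2576  +0.0000  -0.4091  -0.0455  -0.5455]
  T[2,:] = [-0.1875  -0.3281  +0.0000  +0.1562  -0.5938]
  T[3,:] = [+0.0446  +0.3125  +0.3125  +0.0000  -0.2768]
  T[4,:] = [-0.3053  -0.1474  -0.1579  +0.3368  +0.0000]
moduli |λ_i(T)| = 0.8263, 0.5773, 0.5773, 0.3664, 0.1745.
spectral radius ρ = 0.8263; 0.8263 < 1: convergent.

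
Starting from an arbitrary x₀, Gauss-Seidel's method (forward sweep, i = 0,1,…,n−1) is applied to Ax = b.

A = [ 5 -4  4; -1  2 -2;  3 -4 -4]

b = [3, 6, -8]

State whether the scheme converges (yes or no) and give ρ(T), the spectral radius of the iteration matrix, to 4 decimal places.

Let D = diag(5, 2, -4); L, U the strict triangles.
T_GS = -(D+L)⁻¹U: row 0 first, T[0,1] = -(-4)/(5) = +0.8000; later rows by forward substitution.
  T[0,:] = [+0.0000, +0.8000, -0.8000]
  T[1,:] = [+0.0000, +0.4000, +0.6000]
  T[2,:] = [+0.0000, +0.2000, -1.2000]
|λ(T)| sorted: 1.2718, 0.4718, 0.0000.
spectral radius ρ = 1.2718; 1.2718 > 1: divergent.

no, ρ = 1.2718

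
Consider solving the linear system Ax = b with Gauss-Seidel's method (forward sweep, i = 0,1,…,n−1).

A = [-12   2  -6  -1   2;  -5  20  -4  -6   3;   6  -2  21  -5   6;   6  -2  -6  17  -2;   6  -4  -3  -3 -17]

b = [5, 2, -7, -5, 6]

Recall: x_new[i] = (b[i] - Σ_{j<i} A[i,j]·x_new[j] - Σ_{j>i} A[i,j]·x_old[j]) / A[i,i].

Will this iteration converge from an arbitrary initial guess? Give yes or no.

Diagonal D = diag(-12, 20, 21, 17, -17); L, U strict lower/upper.
GS T = -(D+L)⁻¹U: row 0 first, T[0,1] = -(2)/(-12) = +0.1667; later rows by forward substitution.
  T[0,:] = [+0.0000 +0.1667 -0.5000 -0.0833 +0.1667]
  T[1,:] = [+0.0000 +0.0417 +0.0750 +0.2792 -0.1083]
  T[2,:] = [+0.0000 -0.0437 +0.1500 +0.2885 -0.3437]
  T[3,:] = [+0.0000 -0.0693 +0.2382 +0.1641 -0.0752]
  T[4,:] = [+0.0000 +0.0690 -0.2626 -0.1750 +0.1582]
eigenvalue magnitudes: 0.5733, 0.1653, 0.0590, 0.0590, 0.0000.
spectral radius ρ = 0.5733; 0.5733 < 1, so it converges for any x₀.

yes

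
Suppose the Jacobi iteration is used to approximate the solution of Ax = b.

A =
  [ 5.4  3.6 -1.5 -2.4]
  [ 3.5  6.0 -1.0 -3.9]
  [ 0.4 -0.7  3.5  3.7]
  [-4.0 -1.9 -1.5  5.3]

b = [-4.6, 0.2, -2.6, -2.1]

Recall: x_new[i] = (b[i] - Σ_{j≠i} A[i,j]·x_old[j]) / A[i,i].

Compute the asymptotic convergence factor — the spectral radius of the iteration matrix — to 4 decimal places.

A = D + L + U where D = diag(5.4, 6, 3.5, 5.3).
Jacobi: T = -D⁻¹(L+U), T[0,1] = -(3.6)/(5.4) = -0.6667; T[0,0] = 0.
  T[0,:] = [+0.0000 -0.6667 +0.2778 +0.4444]
  T[1,:] = [-0.5833 +0.0000 +0.1667 +0.6500]
  T[2,:] = [-0.1143 +0.2000 +0.0000 -1.0571]
  T[3,:] = [+0.7547 +0.3585 +0.2830 +0.0000]
eigenvalue magnitudes: 1.2011, 0.6509, 0.6509, 0.5624.
ρ(T) = max|λ| = 1.2011; 1.2011 > 1: divergent.

1.2011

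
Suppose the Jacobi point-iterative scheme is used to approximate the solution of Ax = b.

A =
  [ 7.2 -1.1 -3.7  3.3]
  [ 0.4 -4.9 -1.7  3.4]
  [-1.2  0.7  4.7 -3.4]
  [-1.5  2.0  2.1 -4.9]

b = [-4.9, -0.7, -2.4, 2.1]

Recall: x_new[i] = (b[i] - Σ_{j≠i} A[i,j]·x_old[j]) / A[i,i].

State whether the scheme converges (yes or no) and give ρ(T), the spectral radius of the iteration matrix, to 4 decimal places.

Split A = D + L + U, D = diag(7.2, -4.9, 4.7, -4.9).
Jacobi T = -D⁻¹(L+U): T[1,0] = -(0.4)/(-4.9) = +0.0816; T[1,1] = 0.
  T[0,:] = [+0.0000  +0.1528  +0.5139  -0.4583]
  T[1,:] = [+0.0816  +0.0000  -0.3469  +0.6939]
  T[2,:] = [+0.2553  -0.1489  +0.0000  +0.7234]
  T[3,:] = [-0.3061  +0.4082  +0.4286  +0.0000]
|λ(T)| sorted: 1.1317, 0.6042, 0.4546, 0.0729.
spectral radius ρ = 1.1317; 1.1317 > 1: divergent.

no, ρ = 1.1317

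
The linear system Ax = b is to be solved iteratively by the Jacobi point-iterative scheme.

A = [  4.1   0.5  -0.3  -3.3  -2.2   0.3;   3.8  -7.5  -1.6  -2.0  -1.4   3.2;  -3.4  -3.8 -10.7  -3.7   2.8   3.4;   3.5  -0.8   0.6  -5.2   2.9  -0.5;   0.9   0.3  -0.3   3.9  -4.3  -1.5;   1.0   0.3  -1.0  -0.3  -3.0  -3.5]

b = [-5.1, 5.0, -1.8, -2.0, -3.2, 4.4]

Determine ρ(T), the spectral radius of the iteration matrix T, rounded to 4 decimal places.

Diagonal D = diag(4.1, -7.5, -10.7, -5.2, -4.3, -3.5); L, U strict lower/upper.
Jacobi T = -D⁻¹(L+U): T[2,3] = -(-3.7)/(-10.7) = -0.3458; T[2,2] = 0.
  T[0,:] = [+0.0000  -0.1220  +0.0732  +0.8049  +0.5366  -0.0732]
  T[1,:] = [+0.5067  +0.0000  -0.2133  -0.2667  -0.1867  +0.4267]
  T[2,:] = [-0.3178  -0.3551  +0.0000  -0.3458  +0.2617  +0.3178]
  T[3,:] = [+0.6731  -0.1538  +0.1154  +0.0000  +0.5577  -0.0962]
  T[4,:] = [+0.2093  +0.0698  -0.0698  +0.9070  +0.0000  -0.3488]
  T[5,:] = [+0.2857  +0.0857  -0.2857  -0.0857  -0.8571  +0.0000]
|roots of det(T-λI)|: 1.2764, 0.7639, 0.5887, 0.2842, 0.1927, 0.1676.
spectral radius ρ = 1.2764; 1.2764 > 1, so it fails to converge.

1.2764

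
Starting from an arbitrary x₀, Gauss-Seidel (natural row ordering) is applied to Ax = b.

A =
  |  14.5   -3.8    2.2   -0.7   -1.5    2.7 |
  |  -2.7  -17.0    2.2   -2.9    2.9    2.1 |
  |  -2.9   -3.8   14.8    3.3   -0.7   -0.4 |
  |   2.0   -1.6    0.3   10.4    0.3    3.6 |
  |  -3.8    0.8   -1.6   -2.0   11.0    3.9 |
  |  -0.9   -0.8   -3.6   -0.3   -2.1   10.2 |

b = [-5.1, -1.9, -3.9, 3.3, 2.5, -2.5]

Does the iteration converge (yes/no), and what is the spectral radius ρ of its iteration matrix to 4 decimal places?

Diagonal D = diag(14.5, -17, 14.8, 10.4, 11, 10.2); L, U strict lower/upper.
T_GS = -(D+L)⁻¹U: row 0 first, T[0,1] = -(-3.8)/(14.5) = +0.2621; later rows by forward substitution.
  T[0,:] = [+0.0000, +0.2621, -0.1517, +0.0483, +0.1034, -0.1862]
  T[1,:] = [+0.0000, -0.0416, +0.1535, -0.1783, +0.1542, +0.1531]
  T[2,:] = [+0.0000, +0.0407, +0.0097, -0.2593, +0.1071, +0.0299]
  T[3,:] = [+0.0000, -0.0580, +0.0525, -0.0292, -0.0281, -0.2877]
  T[4,:] = [+0.0000, +0.0889, -0.0526, -0.0134, +0.0350, -0.4780]
  T[5,:] = [+0.0000, +0.0508, -0.0072, -0.1048, +0.0654, -0.1008]
|eigenvalues of T|: 0.1604, 0.1111, 0.1044, 0.1044, 0.0351, 0.0000.
spectral radius ρ = 0.1604; 0.1604 < 1, so it converges for any x₀.

yes, ρ = 0.1604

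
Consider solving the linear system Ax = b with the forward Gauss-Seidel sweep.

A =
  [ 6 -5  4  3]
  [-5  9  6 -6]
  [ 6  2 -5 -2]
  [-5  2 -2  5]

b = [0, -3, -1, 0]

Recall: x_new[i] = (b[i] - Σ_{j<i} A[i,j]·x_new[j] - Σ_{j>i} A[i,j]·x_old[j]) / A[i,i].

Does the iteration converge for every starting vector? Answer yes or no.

A = D + L + U where D = diag(6, 9, -5, 5).
Gauss-Seidel: T = -(D+L)⁻¹U, row 0 first, T[0,1] = -(-5)/(6) = +0.8333; later rows by forward substitution.
  T[0,:] = [+0.0000  +0.8333  -0.6667  -0.5000]
  T[1,:] = [+0.0000  +0.4630  -1.0370  +0.3889]
  T[2,:] = [+0.0000  +1.1852  -1.2148  -0.8444]
  T[3,:] = [+0.0000  +1.1222  -0.7378  -0.9933]
|λ(T)| sorted: 1.3674, 0.6341, 0.2563, 0.0000.
ρ(T) = max|λ| = 1.3674; 1.3674 > 1: divergent.

no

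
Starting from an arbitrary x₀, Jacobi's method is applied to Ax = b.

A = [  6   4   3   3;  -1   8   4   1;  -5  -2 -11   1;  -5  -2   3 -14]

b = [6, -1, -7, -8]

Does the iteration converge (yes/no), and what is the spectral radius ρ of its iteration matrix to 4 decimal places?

Diagonal D = diag(6, 8, -11, -14); L, U strict lower/upper.
T_J = -D⁻¹(L+U): T[0,3] = -(3)/(6) = -0.5000; T[0,0] = 0.
  T[0,:] = [+0.0000, -0.6667, -0.5000, -0.5000]
  T[1,:] = [+0.1250, +0.0000, -0.5000, -0.1250]
  T[2,:] = [-0.4545, -0.1818, +0.0000, +0.0909]
  T[3,:] = [-0.3571, -0.1429, +0.2143, +0.0000]
|eigenvalues of T|: 0.7348, 0.4233, 0.4233, 0.1069.
spectral radius ρ = 0.7348; 0.7348 < 1 ⇒ converges.

yes, ρ = 0.7348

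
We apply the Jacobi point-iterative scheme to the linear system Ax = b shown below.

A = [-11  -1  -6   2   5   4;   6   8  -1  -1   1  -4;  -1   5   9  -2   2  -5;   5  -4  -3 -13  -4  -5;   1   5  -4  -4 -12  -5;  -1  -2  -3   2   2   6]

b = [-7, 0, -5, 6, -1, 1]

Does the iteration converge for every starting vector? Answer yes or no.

no

Write A = D+L+U with D = diag(-11, 8, 9, -13, -12, 6).
Jacobi T = -D⁻¹(L+U): T[2,3] = -(-2)/(9) = +0.2222; T[2,2] = 0.
  T[0,:] = [+0.0000  -0.0909  -0.5455  +0.1818  +0.4545  +0.3636]
  T[1,:] = [-0.7500  +0.0000  +0.1250  +0.1250  -0.1250  +0.5000]
  T[2,:] = [+0.1111  -0.5556  +0.0000  +0.2222  -0.2222  +0.5556]
  T[3,:] = [+0.3846  -0.3077  -0.2308  +0.0000  -0.3077  -0.3846]
  T[4,:] = [+0.0833  +0.4167  -0.3333  -0.3333  +0.0000  -0.4167]
  T[5,:] = [+0.1667  +0.3333  +0.5000  -0.3333  -0.3333  +0.0000]
|λ(T)| sorted: 1.2130, 0.7894, 0.7894, 0.5509, 0.3832, 0.0308.
ρ(T) = max|λ| = 1.2130; 1.2130 > 1, so it fails to converge.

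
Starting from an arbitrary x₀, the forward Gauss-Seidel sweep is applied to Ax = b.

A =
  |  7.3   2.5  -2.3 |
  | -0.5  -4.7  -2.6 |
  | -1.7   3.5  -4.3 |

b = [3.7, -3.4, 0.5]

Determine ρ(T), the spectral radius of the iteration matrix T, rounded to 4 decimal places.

Write A = D+L+U with D = diag(7.3, -4.7, -4.3).
T_GS = -(D+L)⁻¹U: row 0 first, T[0,2] = -(-2.3)/(7.3) = +0.3151; later rows by forward substitution.
  T[0,:] = [+0.0000 -0.3425 +0.3151]
  T[1,:] = [+0.0000 +0.0364 -0.5867]
  T[2,:] = [+0.0000 +0.1650 -0.6021]
moduli |λ_i(T)| = 0.3543, 0.2114, 0.0000.
ρ(T) = max|λ| = 0.3543; 0.3543 < 1: convergent.

0.3543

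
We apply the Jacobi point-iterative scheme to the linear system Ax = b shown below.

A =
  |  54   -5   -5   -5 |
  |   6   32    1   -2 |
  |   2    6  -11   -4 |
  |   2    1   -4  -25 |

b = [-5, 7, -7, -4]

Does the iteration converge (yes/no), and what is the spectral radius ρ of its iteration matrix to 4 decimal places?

A = D + L + U where D = diag(54, 32, -11, -25).
Jacobi T = -D⁻¹(L+U): T[0,1] = -(-5)/(54) = +0.0926; T[0,0] = 0.
  T[0,:] = [+0.0000  +0.0926  +0.0926  +0.0926]
  T[1,:] = [-0.1875  +0.0000  -0.0312  +0.0625]
  T[2,:] = [+0.1818  +0.5455  +0.0000  -0.3636]
  T[3,:] = [+0.0800  +0.0400  -0.1600  +0.0000]
eigenvalue magnitudes: 0.3614, 0.2179, 0.2179, 0.1754.
ρ(T) = max|λ| = 0.3614; 0.3614 < 1: convergent.

yes, ρ = 0.3614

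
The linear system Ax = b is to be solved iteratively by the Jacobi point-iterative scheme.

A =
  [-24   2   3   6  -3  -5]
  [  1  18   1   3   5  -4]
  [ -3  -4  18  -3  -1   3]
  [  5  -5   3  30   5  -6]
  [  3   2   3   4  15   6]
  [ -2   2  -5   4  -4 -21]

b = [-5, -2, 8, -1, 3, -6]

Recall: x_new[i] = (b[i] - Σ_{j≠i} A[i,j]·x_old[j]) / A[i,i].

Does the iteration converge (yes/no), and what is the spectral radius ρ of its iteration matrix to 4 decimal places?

yes, ρ = 0.5084

Write A = D+L+U with D = diag(-24, 18, 18, 30, 15, -21).
T_J = -D⁻¹(L+U): T[1,0] = -(1)/(18) = -0.0556; T[1,1] = 0.
  T[0,:] = [+0.0000, +0.0833, +0.1250, +0.2500, -0.1250, -0.2083]
  T[1,:] = [-0.0556, +0.0000, -0.0556, -0.1667, -0.2778, +0.2222]
  T[2,:] = [+0.1667, +0.2222, +0.0000, +0.1667, +0.0556, -0.1667]
  T[3,:] = [-0.1667, +0.1667, -0.1000, +0.0000, -0.1667, +0.2000]
  T[4,:] = [-0.2000, -0.1333, -0.2000, -0.2667, +0.0000, -0.4000]
  T[5,:] = [-0.0952, +0.0952, -0.2381, +0.1905, -0.1905, +0.0000]
|roots of det(T-λI)|: 0.5084, 0.3547, 0.3547, 0.2940, 0.2300, 0.2300.
spectral radius ρ = 0.5084; 0.5084 < 1: convergent.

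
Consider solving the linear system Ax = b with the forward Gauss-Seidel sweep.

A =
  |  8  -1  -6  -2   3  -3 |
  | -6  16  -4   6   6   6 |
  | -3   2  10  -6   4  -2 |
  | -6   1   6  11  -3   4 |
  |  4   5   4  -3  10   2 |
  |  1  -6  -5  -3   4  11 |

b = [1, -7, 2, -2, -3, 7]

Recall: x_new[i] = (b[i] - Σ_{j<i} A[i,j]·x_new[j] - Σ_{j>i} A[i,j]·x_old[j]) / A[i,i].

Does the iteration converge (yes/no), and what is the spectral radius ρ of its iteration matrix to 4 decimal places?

no, ρ = 1.1921

Diagonal D = diag(8, 16, 10, 11, 10, 11); L, U strict lower/upper.
GS T = -(D+L)⁻¹U: row 0 first, T[0,1] = -(-1)/(8) = +0.1250; later rows by forward substitution.
  T[0,:] = [+0.0000 +0.1250 +0.7500 +0.2500 -0.3750 +0.3750]
  T[1,:] = [+0.0000 +0.0469 +0.5312 -0.2812 -0.5156 -0.2344]
  T[2,:] = [+0.0000 +0.0281 +0.1188 +0.7313 -0.4094 +0.3594]
  T[3,:] = [+0.0000 +0.0486 +0.2960 -0.2369 +0.3384 -0.3338]
  T[4,:] = [+0.0000 -0.0701 -0.5243 -0.3230 +0.6731 -0.4767]
  T[5,:] = [+0.0000 +0.0657 +0.5470 +0.2091 -0.5857 +0.0837]
|λ(T)| sorted: 1.1921, 0.6688, 0.3550, 0.1945, 0.0017, 0.0000.
ρ = 1.1921; 1.1921 > 1: divergent.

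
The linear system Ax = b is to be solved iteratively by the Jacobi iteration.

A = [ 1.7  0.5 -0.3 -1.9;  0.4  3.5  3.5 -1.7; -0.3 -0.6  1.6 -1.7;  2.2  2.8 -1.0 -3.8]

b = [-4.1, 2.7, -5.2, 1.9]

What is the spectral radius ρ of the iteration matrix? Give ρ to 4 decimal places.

Write A = D+L+U with D = diag(1.7, 3.5, 1.6, -3.8).
T_J = -D⁻¹(L+U): T[1,0] = -(0.4)/(3.5) = -0.1143; T[1,1] = 0.
  T[0,:] = [+0.0000 -0.2941 +0.1765 +1.1176]
  T[1,:] = [-0.1143 +0.0000 -1.0000 +0.4857]
  T[2,:] = [+0.1875 +0.3750 +0.0000 +1.0625]
  T[3,:] = [+0.5789 +0.7368 -0.2632 +0.0000]
eigenvalue magnitudes: 1.1802, 0.8249, 0.8249, 0.3601.
ρ = 1.1802; 1.1802 > 1: divergent.

1.1802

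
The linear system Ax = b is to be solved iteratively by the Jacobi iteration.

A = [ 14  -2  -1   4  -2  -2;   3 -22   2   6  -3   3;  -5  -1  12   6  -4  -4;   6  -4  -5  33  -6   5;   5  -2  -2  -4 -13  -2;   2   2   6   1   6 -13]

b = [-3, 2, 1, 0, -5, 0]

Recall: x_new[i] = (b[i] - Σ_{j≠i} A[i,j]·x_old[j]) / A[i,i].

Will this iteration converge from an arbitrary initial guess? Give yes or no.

Write A = D+L+U with D = diag(14, -22, 12, 33, -13, -13).
Jacobi: T = -D⁻¹(L+U), T[4,5] = -(-2)/(-13) = -0.1538; T[4,4] = 0.
  T[0,:] = [+0.0000  +0.1429  +0.0714  -0.2857  +0.1429  +0.1429]
  T[1,:] = [+0.1364  +0.0000  +0.0909  +0.2727  -0.1364  +0.1364]
  T[2,:] = [+0.4167  +0.0833  +0.0000  -0.5000  +0.3333  +0.3333]
  T[3,:] = [-0.1818  +0.1212  +0.1515  +0.0000  +0.1818  -0.1515]
  T[4,:] = [+0.3846  -0.1538  -0.1538  -0.3077  +0.0000  -0.1538]
  T[5,:] = [+0.1538  +0.1538  +0.4615  +0.0769  +0.4615  +0.0000]
eigenvalue magnitudes: 0.5357, 0.4177, 0.3226, 0.3226, 0.1968, 0.0765.
ρ = 0.5357; 0.5357 < 1 ⇒ converges.

yes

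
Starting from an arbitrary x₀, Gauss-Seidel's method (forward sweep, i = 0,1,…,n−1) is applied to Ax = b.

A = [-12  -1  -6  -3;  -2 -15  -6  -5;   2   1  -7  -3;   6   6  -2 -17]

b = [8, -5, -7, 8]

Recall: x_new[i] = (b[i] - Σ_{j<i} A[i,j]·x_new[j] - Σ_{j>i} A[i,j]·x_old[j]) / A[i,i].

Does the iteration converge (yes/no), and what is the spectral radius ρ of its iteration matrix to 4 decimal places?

yes, ρ = 0.5711

Diagonal D = diag(-12, -15, -7, -17); L, U strict lower/upper.
GS T = -(D+L)⁻¹U: row 0 first, T[0,2] = -(-6)/(-12) = -0.5000; later rows by forward substitution.
  T[0,:] = [+0.0000, -0.0833, -0.5000, -0.2500]
  T[1,:] = [+0.0000, +0.0111, -0.3333, -0.3000]
  T[2,:] = [+0.0000, -0.0222, -0.1905, -0.5429]
  T[3,:] = [+0.0000, -0.0229, -0.2717, -0.1303]
|eigenvalues of T|: 0.5711, 0.2217, 0.0398, 0.0000.
ρ(T) = max|λ| = 0.5711; 0.5711 < 1, so it converges for any x₀.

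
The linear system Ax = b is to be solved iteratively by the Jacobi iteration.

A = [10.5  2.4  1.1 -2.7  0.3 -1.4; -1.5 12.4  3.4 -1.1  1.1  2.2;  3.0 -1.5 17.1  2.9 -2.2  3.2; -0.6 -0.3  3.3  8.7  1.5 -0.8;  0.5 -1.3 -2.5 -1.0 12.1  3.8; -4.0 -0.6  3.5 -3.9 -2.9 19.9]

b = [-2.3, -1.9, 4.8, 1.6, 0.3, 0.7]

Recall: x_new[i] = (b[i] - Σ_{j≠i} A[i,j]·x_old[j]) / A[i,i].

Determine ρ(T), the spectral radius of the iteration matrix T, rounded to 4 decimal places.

0.5348

Diagonal D = diag(10.5, 12.4, 17.1, 8.7, 12.1, 19.9); L, U strict lower/upper.
Jacobi T = -D⁻¹(L+U): T[2,1] = -(-1.5)/(17.1) = +0.0877; T[2,2] = 0.
  T[0,:] = [+0.0000, -0.2286, -0.1048, +0.2571, -0.0286, +0.1333]
  T[1,:] = [+0.1210, +0.0000, -0.2742, +0.0887, -0.0887, -0.1774]
  T[2,:] = [-0.1754, +0.0877, +0.0000, -0.1696, +0.1287, -0.1871]
  T[3,:] = [+0.0690, +0.0345, -0.3793, +0.0000, -0.1724, +0.0920]
  T[4,:] = [-0.0413, +0.1074, +0.2066, +0.0826, +0.0000, -0.3140]
  T[5,:] = [+0.2010, +0.0302, -0.1759, +0.1960, +0.1457, +0.0000]
|eigenvalues of T|: 0.5348, 0.2749, 0.2749, 0.2524, 0.2025, 0.2025.
ρ(T) = max|λ| = 0.5348; 0.5348 < 1 ⇒ converges.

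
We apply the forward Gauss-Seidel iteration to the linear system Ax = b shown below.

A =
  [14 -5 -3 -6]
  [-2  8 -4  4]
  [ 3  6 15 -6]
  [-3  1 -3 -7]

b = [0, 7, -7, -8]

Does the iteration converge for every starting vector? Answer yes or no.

Write A = D+L+U with D = diag(14, 8, 15, -7).
T_GS = -(D+L)⁻¹U: row 0 first, T[0,1] = -(-5)/(14) = +0.3571; later rows by forward substitution.
  T[0,:] = [+0.0000  +0.3571  +0.2143  +0.4286]
  T[1,:] = [+0.0000  +0.0893  +0.5536  -0.3929]
  T[2,:] = [+0.0000  -0.1071  -0.2643  +0.4714]
  T[3,:] = [+0.0000  -0.0944  +0.1005  -0.4418]
|eigenvalues of T|: 0.6460, 0.2177, 0.2177, 0.0000.
ρ = 0.6460; 0.6460 < 1: convergent.

yes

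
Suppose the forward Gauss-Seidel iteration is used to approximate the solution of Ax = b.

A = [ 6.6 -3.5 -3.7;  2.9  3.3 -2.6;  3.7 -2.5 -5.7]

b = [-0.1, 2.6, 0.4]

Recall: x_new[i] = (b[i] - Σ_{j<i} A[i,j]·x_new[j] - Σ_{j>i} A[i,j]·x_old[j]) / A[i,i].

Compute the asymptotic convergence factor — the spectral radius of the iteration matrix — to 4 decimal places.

Let D = diag(6.6, 3.3, -5.7); L, U the strict triangles.
GS T = -(D+L)⁻¹U: row 0 first, T[0,2] = -(-3.7)/(6.6) = +0.5606; later rows by forward substitution.
  T[0,:] = [+0.0000  +0.5303  +0.5606]
  T[1,:] = [+0.0000  -0.4660  +0.2952]
  T[2,:] = [+0.0000  +0.5486  +0.2344]
|eigenvalues of T|: 0.6493, 0.4177, 0.0000.
spectral radius ρ = 0.6493; 0.6493 < 1: convergent.

0.6493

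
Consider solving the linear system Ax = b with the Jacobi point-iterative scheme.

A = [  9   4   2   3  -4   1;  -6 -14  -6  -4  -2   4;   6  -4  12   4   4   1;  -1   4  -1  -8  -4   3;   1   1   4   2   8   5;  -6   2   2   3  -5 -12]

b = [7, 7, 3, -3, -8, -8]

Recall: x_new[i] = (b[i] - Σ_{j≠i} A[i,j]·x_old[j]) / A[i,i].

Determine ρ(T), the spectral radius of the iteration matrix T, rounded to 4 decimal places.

1.1434

Write A = D+L+U with D = diag(9, -14, 12, -8, 8, -12).
T_J = -D⁻¹(L+U): T[3,0] = -(-1)/(-8) = -0.1250; T[3,3] = 0.
  T[0,:] = [+0.0000  -0.4444  -0.2222  -0.3333  +0.4444  -0.1111]
  T[1,:] = [-0.4286  +0.0000  -0.4286  -0.2857  -0.1429  +0.2857]
  T[2,:] = [-0.5000  +0.3333  +0.0000  -0.3333  -0.3333  -0.0833]
  T[3,:] = [-0.1250  +0.5000  -0.1250  +0.0000  -0.5000  +0.3750]
  T[4,:] = [-0.1250  -0.1250  -0.5000  -0.2500  +0.0000  -0.6250]
  T[5,:] = [-0.5000  +0.1667  +0.1667  +0.2500  -0.4167  +0.0000]
moduli |λ_i(T)| = 1.1434, 0.5999, 0.5586, 0.5586, 0.0983, 0.0983.
spectral radius ρ = 1.1434; 1.1434 > 1, so it fails to converge.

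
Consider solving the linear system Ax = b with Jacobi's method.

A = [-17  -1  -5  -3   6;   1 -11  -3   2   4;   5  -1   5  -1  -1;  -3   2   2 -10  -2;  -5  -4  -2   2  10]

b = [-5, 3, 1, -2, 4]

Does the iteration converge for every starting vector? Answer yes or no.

yes

Diagonal D = diag(-17, -11, 5, -10, 10); L, U strict lower/upper.
Jacobi: T = -D⁻¹(L+U), T[2,3] = -(-1)/(5) = +0.2000; T[2,2] = 0.
  T[0,:] = [+0.0000  -0.0588  -0.2941  -0.1765  +0.3529]
  T[1,:] = [+0.0909  +0.0000  -0.2727  +0.1818  +0.3636]
  T[2,:] = [-1.0000  +0.2000  +0.0000  +0.2000  +0.2000]
  T[3,:] = [-0.3000  +0.2000  +0.2000  +0.0000  -0.2000]
  T[4,:] = [+0.5000  +0.4000  +0.2000  -0.2000  +0.0000]
eigenvalue magnitudes: 0.8812, 0.7484, 0.3301, 0.2801, 0.0828.
ρ(T) = max|λ| = 0.8812; 0.8812 < 1 ⇒ converges.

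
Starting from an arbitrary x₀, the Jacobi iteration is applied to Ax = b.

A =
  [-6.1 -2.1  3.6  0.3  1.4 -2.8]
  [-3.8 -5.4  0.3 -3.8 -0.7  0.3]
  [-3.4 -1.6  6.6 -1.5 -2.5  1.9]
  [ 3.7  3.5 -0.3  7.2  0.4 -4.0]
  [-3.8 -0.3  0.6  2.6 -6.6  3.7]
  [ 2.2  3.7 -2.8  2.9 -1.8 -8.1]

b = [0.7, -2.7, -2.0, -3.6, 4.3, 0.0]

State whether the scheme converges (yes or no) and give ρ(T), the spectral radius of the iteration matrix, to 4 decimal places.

no, ρ = 1.1246

A = D + L + U where D = diag(-6.1, -5.4, 6.6, 7.2, -6.6, -8.1).
Jacobi T = -D⁻¹(L+U): T[0,3] = -(0.3)/(-6.1) = +0.0492; T[0,0] = 0.
  T[0,:] = [+0.0000  -0.3443  +0.5902  +0.0492  +0.2295  -0.4590]
  T[1,:] = [-0.7037  +0.0000  +0.0556  -0.7037  -0.1296  +0.0556]
  T[2,:] = [+0.5152  +0.2424  +0.0000  +0.2273  +0.3788  -0.2879]
  T[3,:] = [-0.5139  -0.4861  +0.0417  +0.0000  -0.0556  +0.5556]
  T[4,:] = [-0.5758  -0.0455  +0.0909  +0.3939  +0.0000  +0.5606]
  T[5,:] = [+0.2716  +0.4568  -0.3457  +0.3580  -0.2222  +0.0000]
|roots of det(T-λI)|: 1.1246, 0.7243, 0.7243, 0.5250, 0.3691, 0.0622.
ρ(T) = max|λ| = 1.1246; 1.1246 > 1 ⇒ diverges.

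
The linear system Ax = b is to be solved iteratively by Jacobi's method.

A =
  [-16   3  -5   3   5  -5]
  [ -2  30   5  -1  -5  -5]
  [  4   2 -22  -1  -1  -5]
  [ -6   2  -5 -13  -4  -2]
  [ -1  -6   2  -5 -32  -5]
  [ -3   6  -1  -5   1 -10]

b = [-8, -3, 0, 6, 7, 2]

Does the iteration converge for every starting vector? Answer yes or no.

yes

A = D + L + U where D = diag(-16, 30, -22, -13, -32, -10).
Jacobi: T = -D⁻¹(L+U), T[4,2] = -(2)/(-32) = +0.0625; T[4,4] = 0.
  T[0,:] = [+0.0000  +0.1875  -0.3125  +0.1875  +0.3125  -0.3125]
  T[1,:] = [+0.0667  +0.0000  -0.1667  +0.0333  +0.1667  +0.1667]
  T[2,:] = [+0.1818  +0.0909  +0.0000  -0.0455  -0.0455  -0.2273]
  T[3,:] = [-0.4615  +0.1538  -0.3846  +0.0000  -0.3077  -0.1538]
  T[4,:] = [-0.0312  -0.1875  +0.0625  -0.1562  +0.0000  -0.1562]
  T[5,:] = [-0.3000  +0.6000  -0.1000  -0.5000  +0.1000  +0.0000]
moduli |λ_i(T)| = 0.6978, 0.4977, 0.4977, 0.3835, 0.3835, 0.1842.
ρ = 0.6978; 0.6978 < 1, so it converges for any x₀.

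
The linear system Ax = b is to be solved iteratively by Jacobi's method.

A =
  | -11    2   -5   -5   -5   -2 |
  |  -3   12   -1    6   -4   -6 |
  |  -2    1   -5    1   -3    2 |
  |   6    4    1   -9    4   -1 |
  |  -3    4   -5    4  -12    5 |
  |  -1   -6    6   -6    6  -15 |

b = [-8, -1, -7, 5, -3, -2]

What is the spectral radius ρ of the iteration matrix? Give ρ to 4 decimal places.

Diagonal D = diag(-11, 12, -5, -9, -12, -15); L, U strict lower/upper.
Jacobi: T = -D⁻¹(L+U), T[3,5] = -(-1)/(-9) = -0.1111; T[3,3] = 0.
  T[0,:] = [+0.0000, +0.1818, -0.4545, -0.4545, -0.4545, -0.1818]
  T[1,:] = [+0.2500, +0.0000, +0.0833, -0.5000, +0.3333, +0.5000]
  T[2,:] = [-0.4000, +0.2000, +0.0000, +0.2000, -0.6000, +0.4000]
  T[3,:] = [+0.6667, +0.4444, +0.1111, +0.0000, +0.4444, -0.1111]
  T[4,:] = [-0.2500, +0.3333, -0.4167, +0.3333, +0.0000, +0.4167]
  T[5,:] = [-0.0667, -0.4000, +0.4000, -0.4000, +0.4000, +0.0000]
|eigenvalues of T|: 1.2554, 0.7982, 0.7982, 0.5758, 0.5074, 0.2210.
ρ = 1.2554; 1.2554 > 1 ⇒ diverges.

1.2554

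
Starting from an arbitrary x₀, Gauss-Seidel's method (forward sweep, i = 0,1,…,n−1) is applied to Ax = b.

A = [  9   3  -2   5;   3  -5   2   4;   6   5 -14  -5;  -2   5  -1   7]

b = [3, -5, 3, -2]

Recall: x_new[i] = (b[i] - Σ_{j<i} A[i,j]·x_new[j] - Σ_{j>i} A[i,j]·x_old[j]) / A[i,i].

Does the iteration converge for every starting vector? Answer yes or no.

yes

A = D + L + U where D = diag(9, -5, -14, 7).
T_GS = -(D+L)⁻¹U: row 0 first, T[0,3] = -(5)/(9) = -0.5556; later rows by forward substitution.
  T[0,:] = [+0.0000 -0.3333 +0.2222 -0.5556]
  T[1,:] = [+0.0000 -0.2000 +0.5333 +0.4667]
  T[2,:] = [+0.0000 -0.2143 +0.2857 -0.4286]
  T[3,:] = [+0.0000 +0.0170 -0.2766 -0.5533]
|λ(T)| sorted: 0.6204, 0.2431, 0.0902, 0.0000.
spectral radius ρ = 0.6204; 0.6204 < 1, so it converges for any x₀.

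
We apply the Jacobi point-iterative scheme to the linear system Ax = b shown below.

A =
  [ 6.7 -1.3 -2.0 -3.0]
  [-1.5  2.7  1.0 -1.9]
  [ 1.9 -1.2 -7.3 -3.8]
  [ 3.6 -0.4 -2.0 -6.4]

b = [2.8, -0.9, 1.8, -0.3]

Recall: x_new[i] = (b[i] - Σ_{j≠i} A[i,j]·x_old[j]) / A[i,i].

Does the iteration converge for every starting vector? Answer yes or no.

yes

Write A = D+L+U with D = diag(6.7, 2.7, -7.3, -6.4).
Jacobi T = -D⁻¹(L+U): T[2,1] = -(-1.2)/(-7.3) = -0.1644; T[2,2] = 0.
  T[0,:] = [+0.0000 +0.1940 +0.2985 +0.4478]
  T[1,:] = [+0.5556 +0.0000 -0.3704 +0.7037]
  T[2,:] = [+0.2603 -0.1644 +0.0000 -0.5205]
  T[3,:] = [+0.5625 -0.0625 -0.3125 +0.0000]
eigenvalue magnitudes: 0.8320, 0.6717, 0.2770, 0.1167.
spectral radius ρ = 0.8320; 0.8320 < 1: convergent.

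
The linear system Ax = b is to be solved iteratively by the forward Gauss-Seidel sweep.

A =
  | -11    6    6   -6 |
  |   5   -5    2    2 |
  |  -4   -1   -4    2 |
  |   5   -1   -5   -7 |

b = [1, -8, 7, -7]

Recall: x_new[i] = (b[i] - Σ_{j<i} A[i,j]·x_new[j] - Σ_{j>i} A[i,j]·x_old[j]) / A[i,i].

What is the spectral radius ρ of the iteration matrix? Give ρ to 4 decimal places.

Split A = D + L + U, D = diag(-11, -5, -4, -7).
GS T = -(D+L)⁻¹U: row 0 first, T[0,3] = -(-6)/(-11) = -0.5455; later rows by forward substitution.
  T[0,:] = [+0.0000  +0.5455  +0.5455  -0.5455]
  T[1,:] = [+0.0000  +0.5455  +0.9455  -0.1455]
  T[2,:] = [+0.0000  -0.6818  -0.7818  +1.0818]
  T[3,:] = [+0.0000  +0.7987  +0.8130  -1.1416]
|λ(T)| sorted: 1.5250, 0.3112, 0.1642, 0.0000.
ρ(T) = max|λ| = 1.5250; 1.5250 > 1, so it fails to converge.

1.5250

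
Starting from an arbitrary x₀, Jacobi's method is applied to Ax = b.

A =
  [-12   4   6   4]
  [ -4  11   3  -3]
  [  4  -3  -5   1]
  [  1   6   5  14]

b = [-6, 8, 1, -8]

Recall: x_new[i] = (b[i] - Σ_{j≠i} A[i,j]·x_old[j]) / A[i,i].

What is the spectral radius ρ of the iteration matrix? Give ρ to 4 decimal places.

Diagonal D = diag(-12, 11, -5, 14); L, U strict lower/upper.
Jacobi T = -D⁻¹(L+U): T[2,1] = -(-3)/(-5) = -0.6000; T[2,2] = 0.
  T[0,:] = [+0.0000 +0.3333 +0.5000 +0.3333]
  T[1,:] = [+0.3636 +0.0000 -0.2727 +0.2727]
  T[2,:] = [+0.8000 -0.6000 +0.0000 +0.2000]
  T[3,:] = [-0.0714 -0.4286 -0.3571 +0.0000]
moduli |λ_i(T)| = 0.9229, 0.5233, 0.4121, 0.4121.
ρ = 0.9229; 0.9229 < 1, so it converges for any x₀.

0.9229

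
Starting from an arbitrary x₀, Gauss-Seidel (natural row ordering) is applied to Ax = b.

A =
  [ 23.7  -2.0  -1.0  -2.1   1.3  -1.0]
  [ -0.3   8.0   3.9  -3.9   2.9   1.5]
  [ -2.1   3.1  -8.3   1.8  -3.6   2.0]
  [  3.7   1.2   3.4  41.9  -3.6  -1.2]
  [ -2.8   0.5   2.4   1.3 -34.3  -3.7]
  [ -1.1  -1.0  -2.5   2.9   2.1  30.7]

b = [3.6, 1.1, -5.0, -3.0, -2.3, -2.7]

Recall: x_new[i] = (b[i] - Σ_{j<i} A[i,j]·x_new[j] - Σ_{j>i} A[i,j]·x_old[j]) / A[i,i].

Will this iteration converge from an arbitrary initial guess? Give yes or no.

Let D = diag(23.7, 8, -8.3, 41.9, -34.3, 30.7); L, U the strict triangles.
GS T = -(D+L)⁻¹U: row 0 first, T[0,2] = -(-1)/(23.7) = +0.0422; later rows by forward substitution.
  T[0,:] = [+0.0000 +0.0844 +0.0422 +0.0886 -0.0549 +0.0422]
  T[1,:] = [+0.0000 +0.0032 -0.4859 +0.4908 -0.3646 -0.1859]
  T[2,:] = [+0.0000 -0.0202 -0.1922 +0.3778 -0.5560 +0.1608]
  T[3,:] = [+0.0000 -0.0059 +0.0258 -0.0525 +0.1463 +0.0172]
  T[4,:] = [+0.0000 -0.0085 -0.0230 +0.0244 -0.0342 -0.1021]
  T[5,:] = [+0.0000 +0.0026 -0.0308 +0.0532 -0.0706 +0.0139]
|eigenvalues of T|: 0.3548, 0.0962, 0.0962, 0.0322, 0.0281, 0.0000.
ρ(T) = max|λ| = 0.3548; 0.3548 < 1 ⇒ converges.

yes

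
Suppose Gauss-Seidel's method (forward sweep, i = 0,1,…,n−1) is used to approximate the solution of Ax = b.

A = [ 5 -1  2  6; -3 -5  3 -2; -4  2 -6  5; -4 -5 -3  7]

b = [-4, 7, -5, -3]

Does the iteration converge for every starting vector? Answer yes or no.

no

Write A = D+L+U with D = diag(5, -5, -6, 7).
Gauss-Seidel: T = -(D+L)⁻¹U, row 0 first, T[0,2] = -(2)/(5) = -0.4000; later rows by forward substitution.
  T[0,:] = [+0.0000  +0.2000  -0.4000  -1.2000]
  T[1,:] = [+0.0000  -0.1200  +0.8400  +0.3200]
  T[2,:] = [+0.0000  -0.1733  +0.5467  +1.7400]
  T[3,:] = [+0.0000  -0.0457  +0.6057  +0.2886]
moduli |λ_i(T)| = 1.3607, 0.5720, 0.0734, 0.0000.
ρ(T) = max|λ| = 1.3607; 1.3607 > 1, so it fails to converge.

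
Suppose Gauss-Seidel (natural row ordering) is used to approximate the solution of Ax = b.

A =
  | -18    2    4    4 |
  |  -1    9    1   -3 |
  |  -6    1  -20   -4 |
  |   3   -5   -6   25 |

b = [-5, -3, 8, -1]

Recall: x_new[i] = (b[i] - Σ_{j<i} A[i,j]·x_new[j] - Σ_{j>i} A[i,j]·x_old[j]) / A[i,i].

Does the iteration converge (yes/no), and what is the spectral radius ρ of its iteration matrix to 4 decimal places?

yes, ρ = 0.1573

Split A = D + L + U, D = diag(-18, 9, -20, 25).
T_GS = -(D+L)⁻¹U: row 0 first, T[0,2] = -(4)/(-18) = +0.2222; later rows by forward substitution.
  T[0,:] = [+0.0000  +0.1111  +0.2222  +0.2222]
  T[1,:] = [+0.0000  +0.0123  -0.0864  +0.3580]
  T[2,:] = [+0.0000  -0.0327  -0.0710  -0.2488]
  T[3,:] = [+0.0000  -0.0187  -0.0610  -0.0148]
moduli |λ_i(T)| = 0.1573, 0.0434, 0.0434, 0.0000.
spectral radius ρ = 0.1573; 0.1573 < 1 ⇒ converges.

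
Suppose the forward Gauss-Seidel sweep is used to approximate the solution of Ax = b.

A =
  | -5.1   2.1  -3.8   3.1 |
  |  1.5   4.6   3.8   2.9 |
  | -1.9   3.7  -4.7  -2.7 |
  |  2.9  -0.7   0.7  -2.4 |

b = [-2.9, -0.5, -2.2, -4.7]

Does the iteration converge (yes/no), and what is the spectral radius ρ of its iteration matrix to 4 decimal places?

no, ρ = 1.2525

Split A = D + L + U, D = diag(-5.1, 4.6, -4.7, -2.4).
T_GS = -(D+L)⁻¹U: row 0 first, T[0,2] = -(-3.8)/(-5.1) = -0.7451; later rows by forward substitution.
  T[0,:] = [+0.0000, +0.4118, -0.7451, +0.6078]
  T[1,:] = [+0.0000, -0.1343, -0.5831, -0.8286]
  T[2,:] = [+0.0000, -0.2722, -0.1578, -1.4725]
  T[3,:] = [+0.0000, +0.4573, -0.7763, +0.5467]
moduli |λ_i(T)| = 1.2525, 0.7448, 0.2531, 0.0000.
spectral radius ρ = 1.2525; 1.2525 > 1: divergent.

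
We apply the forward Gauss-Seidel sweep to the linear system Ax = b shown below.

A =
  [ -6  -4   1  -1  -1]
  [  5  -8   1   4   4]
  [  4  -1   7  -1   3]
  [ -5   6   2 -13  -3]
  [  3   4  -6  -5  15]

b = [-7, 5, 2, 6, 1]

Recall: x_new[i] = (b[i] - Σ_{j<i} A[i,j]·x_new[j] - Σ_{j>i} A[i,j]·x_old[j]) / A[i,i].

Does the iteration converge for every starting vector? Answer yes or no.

yes

Write A = D+L+U with D = diag(-6, -8, 7, -13, 15).
GS T = -(D+L)⁻¹U: row 0 first, T[0,1] = -(-4)/(-6) = -0.6667; later rows by forward substitution.
  T[0,:] = [+0.0000  -0.6667  +0.1667  -0.1667  -0.1667]
  T[1,:] = [+0.0000  -0.4167  +0.2292  +0.3958  +0.3958]
  T[2,:] = [+0.0000  +0.3214  -0.0625  +0.2946  -0.2768]
  T[3,:] = [+0.0000  +0.1136  +0.0321  +0.2921  -0.0266]
  T[4,:] = [+0.0000  +0.4109  -0.1088  +0.1430  -0.1918]
|eigenvalues of T|: 0.8650, 0.4224, 0.0821, 0.0183, 0.0000.
ρ(T) = max|λ| = 0.8650; 0.8650 < 1 ⇒ converges.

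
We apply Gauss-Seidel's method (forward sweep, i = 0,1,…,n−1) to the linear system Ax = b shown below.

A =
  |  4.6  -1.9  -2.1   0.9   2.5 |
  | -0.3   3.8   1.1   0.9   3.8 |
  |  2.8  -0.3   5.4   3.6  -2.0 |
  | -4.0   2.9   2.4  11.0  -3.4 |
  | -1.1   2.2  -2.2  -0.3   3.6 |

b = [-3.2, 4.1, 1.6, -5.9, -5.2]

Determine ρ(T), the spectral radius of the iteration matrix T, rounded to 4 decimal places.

Diagonal D = diag(4.6, 3.8, 5.4, 11, 3.6); L, U strict lower/upper.
T_GS = -(D+L)⁻¹U: row 0 first, T[0,1] = -(-1.9)/(4.6) = +0.4130; later rows by forward substitution.
  T[0,:] = [+0.0000  +0.4130  +0.4565  -0.1957  -0.5435]
  T[1,:] = [+0.0000  +0.0326  -0.2534  -0.2523  -1.0429]
  T[2,:] = [+0.0000  -0.2124  -0.2508  -0.5792  +0.5942]
  T[3,:] = [+0.0000  +0.1879  +0.2875  +0.1217  +0.2568]
  T[4,:] = [+0.0000  -0.0078  +0.1651  -0.2494  +0.8558]
|eigenvalues of T|: 0.9199, 0.3773, 0.3773, 0.0575, 0.0000.
ρ = 0.9199; 0.9199 < 1: convergent.

0.9199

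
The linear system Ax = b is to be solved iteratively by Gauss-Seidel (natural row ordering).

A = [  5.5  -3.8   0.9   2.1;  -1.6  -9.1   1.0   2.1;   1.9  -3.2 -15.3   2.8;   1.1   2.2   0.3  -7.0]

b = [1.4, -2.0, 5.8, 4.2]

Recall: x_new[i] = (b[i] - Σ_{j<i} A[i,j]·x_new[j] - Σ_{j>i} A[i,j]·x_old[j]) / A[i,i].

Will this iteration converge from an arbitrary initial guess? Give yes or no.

yes

Diagonal D = diag(5.5, -9.1, -15.3, -7); L, U strict lower/upper.
Gauss-Seidel: T = -(D+L)⁻¹U, row 0 first, T[0,1] = -(-3.8)/(5.5) = +0.6909; later rows by forward substitution.
  T[0,:] = [+0.0000 +0.6909 -0.1636 -0.3818]
  T[1,:] = [+0.0000 -0.1215 +0.1387 +0.2979]
  T[2,:] = [+0.0000 +0.1112 -0.0493 +0.0733]
  T[3,:] = [+0.0000 +0.0752 +0.0158 +0.0368]
eigenvalue magnitudes: 0.2545, 0.1707, 0.0502, 0.0000.
ρ(T) = max|λ| = 0.2545; 0.2545 < 1 ⇒ converges.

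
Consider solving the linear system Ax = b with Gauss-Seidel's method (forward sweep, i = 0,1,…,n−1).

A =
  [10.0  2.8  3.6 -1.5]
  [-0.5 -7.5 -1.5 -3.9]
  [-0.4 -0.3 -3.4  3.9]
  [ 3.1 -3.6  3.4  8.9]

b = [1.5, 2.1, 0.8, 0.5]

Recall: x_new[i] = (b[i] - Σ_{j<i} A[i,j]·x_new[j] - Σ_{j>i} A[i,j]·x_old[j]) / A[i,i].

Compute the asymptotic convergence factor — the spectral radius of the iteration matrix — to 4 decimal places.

Write A = D+L+U with D = diag(10, -7.5, -3.4, 8.9).
Gauss-Seidel: T = -(D+L)⁻¹U, row 0 first, T[0,1] = -(2.8)/(10) = -0.2800; later rows by forward substitution.
  T[0,:] = [+0.0000, -0.2800, -0.3600, +0.1500]
  T[1,:] = [+0.0000, +0.0187, -0.1760, -0.5300]
  T[2,:] = [+0.0000, +0.0313, +0.0579, +1.1762]
  T[3,:] = [+0.0000, +0.0931, +0.0321, -0.7160]
|eigenvalues of T|: 0.7313, 0.1749, 0.1749, 0.0000.
spectral radius ρ = 0.7313; 0.7313 < 1: convergent.

0.7313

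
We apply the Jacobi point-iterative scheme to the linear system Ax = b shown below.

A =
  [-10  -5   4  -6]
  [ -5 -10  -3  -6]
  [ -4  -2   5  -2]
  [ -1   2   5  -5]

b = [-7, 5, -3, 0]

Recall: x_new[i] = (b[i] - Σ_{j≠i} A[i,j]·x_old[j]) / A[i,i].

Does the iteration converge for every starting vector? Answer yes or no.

no

Write A = D+L+U with D = diag(-10, -10, 5, -5).
Jacobi: T = -D⁻¹(L+U), T[1,0] = -(-5)/(-10) = -0.5000; T[1,1] = 0.
  T[0,:] = [+0.0000, -0.5000, +0.4000, -0.6000]
  T[1,:] = [-0.5000, +0.0000, -0.3000, -0.6000]
  T[2,:] = [+0.8000, +0.4000, +0.0000, +0.4000]
  T[3,:] = [-0.2000, +0.4000, +1.0000, +0.0000]
eigenvalue magnitudes: 1.2420, 0.7108, 0.6595, 0.6595.
ρ(T) = max|λ| = 1.2420; 1.2420 > 1, so it fails to converge.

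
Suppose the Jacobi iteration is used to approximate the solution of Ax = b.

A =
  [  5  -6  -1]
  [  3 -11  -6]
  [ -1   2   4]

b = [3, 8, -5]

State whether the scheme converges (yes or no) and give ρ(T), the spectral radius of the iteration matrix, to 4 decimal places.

yes, ρ = 0.9254

Diagonal D = diag(5, -11, 4); L, U strict lower/upper.
Jacobi: T = -D⁻¹(L+U), T[0,2] = -(-1)/(5) = +0.2000; T[0,0] = 0.
  T[0,:] = [+0.0000, +1.2000, +0.2000]
  T[1,:] = [+0.2727, +0.0000, -0.5455]
  T[2,:] = [+0.2500, -0.5000, +0.0000]
|eigenvalues of T|: 0.9254, 0.5508, 0.3745.
ρ = 0.9254; 0.9254 < 1 ⇒ converges.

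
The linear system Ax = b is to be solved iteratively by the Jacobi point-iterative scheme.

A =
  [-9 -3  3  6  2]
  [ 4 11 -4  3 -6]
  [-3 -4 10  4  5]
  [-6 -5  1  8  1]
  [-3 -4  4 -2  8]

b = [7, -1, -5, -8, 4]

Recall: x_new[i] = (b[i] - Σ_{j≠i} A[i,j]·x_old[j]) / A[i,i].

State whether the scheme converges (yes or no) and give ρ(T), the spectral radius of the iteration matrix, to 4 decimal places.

Split A = D + L + U, D = diag(-9, 11, 10, 8, 8).
Jacobi T = -D⁻¹(L+U): T[1,4] = -(-6)/(11) = +0.5455; T[1,1] = 0.
  T[0,:] = [+0.0000  -0.3333  +0.3333  +0.6667  +0.2222]
  T[1,:] = [-0.3636  +0.0000  +0.3636  -0.2727  +0.5455]
  T[2,:] = [+0.3000  +0.4000  +0.0000  -0.4000  -0.5000]
  T[3,:] = [+0.7500  +0.6250  -0.1250  +0.0000  -0.1250]
  T[4,:] = [+0.3750  +0.5000  -0.5000  +0.2500  +0.0000]
|λ(T)| sorted: 1.3370, 0.6337, 0.5009, 0.5009, 0.2430.
ρ = 1.3370; 1.3370 > 1: divergent.

no, ρ = 1.3370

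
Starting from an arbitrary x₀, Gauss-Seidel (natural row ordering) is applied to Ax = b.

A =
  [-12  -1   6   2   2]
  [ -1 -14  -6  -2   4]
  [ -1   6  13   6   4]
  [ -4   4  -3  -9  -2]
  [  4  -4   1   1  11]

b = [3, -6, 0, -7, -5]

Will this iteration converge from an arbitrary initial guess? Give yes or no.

Split A = D + L + U, D = diag(-12, -14, 13, -9, 11).
T_GS = -(D+L)⁻¹U: row 0 first, T[0,4] = -(2)/(-12) = +0.1667; later rows by forward substitution.
  T[0,:] = [+0.0000 -0.0833 +0.5000 +0.1667 +0.1667]
  T[1,:] = [+0.0000 +0.0060 -0.4643 -0.1548 +0.2738]
  T[2,:] = [+0.0000 -0.0092 +0.2527 -0.3773 -0.4212]
  T[3,:] = [+0.0000 +0.0427 -0.5128 -0.0171 -0.0342]
  T[4,:] = [+0.0000 +0.0294 -0.3270 -0.0810 +0.0804]
|roots of det(T-λI)|: 0.7190, 0.4691, 0.1085, 0.0364, 0.0000.
ρ(T) = max|λ| = 0.7190; 0.7190 < 1: convergent.

yes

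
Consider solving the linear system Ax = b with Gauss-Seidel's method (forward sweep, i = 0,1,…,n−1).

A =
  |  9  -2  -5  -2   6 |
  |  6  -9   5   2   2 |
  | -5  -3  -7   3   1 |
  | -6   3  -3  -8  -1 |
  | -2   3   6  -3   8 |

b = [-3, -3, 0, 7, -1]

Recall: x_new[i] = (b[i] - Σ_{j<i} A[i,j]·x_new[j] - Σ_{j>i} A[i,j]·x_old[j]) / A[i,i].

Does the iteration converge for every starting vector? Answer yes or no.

A = D + L + U where D = diag(9, -9, -7, -8, 8).
GS T = -(D+L)⁻¹U: row 0 first, T[0,1] = -(-2)/(9) = +0.2222; later rows by forward substitution.
  T[0,:] = [+0.0000  +0.2222  +0.5556  +0.2222  -0.6667]
  T[1,:] = [+0.0000  +0.1481  +0.9259  +0.3704  -0.2222]
  T[2,:] = [+0.0000  -0.2222  -0.7937  +0.1111  +0.7143]
  T[3,:] = [+0.0000  -0.0278  +0.2282  -0.0694  +0.0238]
  T[4,:] = [+0.0000  +0.1562  +0.4725  -0.1927  -0.6101]
|λ(T)| sorted: 1.1585, 0.2441, 0.2441, 0.0239, 0.0000.
spectral radius ρ = 1.1585; 1.1585 > 1: divergent.

no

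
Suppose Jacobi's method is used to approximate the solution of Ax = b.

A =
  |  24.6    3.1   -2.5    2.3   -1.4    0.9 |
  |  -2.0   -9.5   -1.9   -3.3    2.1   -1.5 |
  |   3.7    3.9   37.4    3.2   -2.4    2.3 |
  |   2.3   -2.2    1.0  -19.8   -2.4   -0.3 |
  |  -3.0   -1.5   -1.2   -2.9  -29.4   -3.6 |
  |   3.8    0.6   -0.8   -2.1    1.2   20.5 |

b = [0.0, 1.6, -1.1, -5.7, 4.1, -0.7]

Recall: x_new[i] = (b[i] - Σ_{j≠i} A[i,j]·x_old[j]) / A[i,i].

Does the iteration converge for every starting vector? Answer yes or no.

yes

A = D + L + U where D = diag(24.6, -9.5, 37.4, -19.8, -29.4, 20.5).
T_J = -D⁻¹(L+U): T[1,4] = -(2.1)/(-9.5) = +0.2211; T[1,1] = 0.
  T[0,:] = [+0.0000  -0.1260  +0.1016  -0.0935  +0.0569  -0.0366]
  T[1,:] = [-0.2105  +0.0000  -0.2000  -0.3474  +0.2211  -0.1579]
  T[2,:] = [-0.0989  -0.1043  +0.0000  -0.0856  +0.0642  -0.0615]
  T[3,:] = [+0.1162  -0.1111  +0.0505  +0.0000  -0.1212  -0.0152]
  T[4,:] = [-0.1020  -0.0510  -0.0408  -0.0986  +0.0000  -0.1224]
  T[5,:] = [-0.1854  -0.0293  +0.0390  +0.1024  -0.0585  +0.0000]
eigenvalue magnitudes: 0.3009, 0.2484, 0.1249, 0.1249, 0.0760, 0.0551.
ρ(T) = max|λ| = 0.3009; 0.3009 < 1, so it converges for any x₀.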